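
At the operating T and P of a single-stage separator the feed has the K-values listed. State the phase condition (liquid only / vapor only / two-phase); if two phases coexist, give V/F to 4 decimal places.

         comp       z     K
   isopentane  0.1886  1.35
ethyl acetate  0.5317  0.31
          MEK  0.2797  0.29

liquid only

ΣzᵢKᵢ = 0.5005; Σzᵢ/Kᵢ = 2.8193.
Since ΣzᵢKᵢ < 1 the mixture is below its bubble point — single liquid phase.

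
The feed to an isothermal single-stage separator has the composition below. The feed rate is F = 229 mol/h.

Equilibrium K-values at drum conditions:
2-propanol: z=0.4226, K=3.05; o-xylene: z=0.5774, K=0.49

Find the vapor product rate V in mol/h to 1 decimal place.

V = 125.3 mol/h

Binary case is linear: z₁(K₁−1)(1+β(K₂−1)) + z₂(K₂−1)(1+β(K₁−1)) = 0
⇒ β = [z₁(K₁−1)+z₂(K₂−1)] / [−(K₁−1)(K₂−1)] = 0.57186/1.04550 = 0.5470
Then V = β·F = 0.5470·229 = 125.3 mol/h and L = F − V = 103.7 mol/h.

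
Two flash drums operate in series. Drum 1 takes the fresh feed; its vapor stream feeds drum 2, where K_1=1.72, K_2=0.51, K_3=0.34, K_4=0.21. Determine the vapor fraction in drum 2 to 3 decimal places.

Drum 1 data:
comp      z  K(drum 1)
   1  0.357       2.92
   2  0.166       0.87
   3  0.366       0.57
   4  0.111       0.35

Drum 1:
Rachford–Rice: g(ψ₁) = Σ zᵢ(Kᵢ−1)/(1+ψ₁(Kᵢ−1)) = 0.
g(0) = ΣzᵢKᵢ − 1 = 0.434 and g(1) = 1 − Σzᵢ/Kᵢ = -0.272, so a root lies in (0, 1).
Newton iteration, ψ₁⁰ = 0.47:
  ψ₁ = 0.470: g = 0.0362, g' = -0.570 → ψ₁ = 0.533
  ψ₁ = 0.533: g = 0.0008, g' = -0.548 → ψ₁ = 0.535
Converged at ψ₁ = 0.535.
Drum-1 compositions:
  1: x = 0.176, y = 0.514
  2: x = 0.178, y = 0.155
  3: x = 0.475, y = 0.271
  4: x = 0.170, y = 0.060
Drum-2 feed = drum-1 vapor: z₂ = (0.5143, 0.1552, 0.2709, 0.0596).
Drum 2:
Material balance + equilibrium reduce to Σ zᵢ(Kᵢ−1)/(1+ψ₂(Kᵢ−1)) = 0.
Check two-phase: ΣzᵢKᵢ = 1.068 > 1 and Σzᵢ/Kᵢ = 1.684 > 1, so g(0) = 0.068 > 0 and g(1) = -0.684 < 0.
Newton–Raphson from ψ₂ = 0.56:
  ψ₂ = 0.560: g = -0.2089, g' = -0.623 → ψ₂ = 0.224
  ψ₂ = 0.224: g = -0.0338, g' = -0.462 → ψ₂ = 0.151
Converged at ψ₂ = 0.151.
  1: x = 0.464, y = 0.798
  2: x = 0.168, y = 0.085
  3: x = 0.301, y = 0.102
  4: x = 0.068, y = 0.014

V/F (drum 2) = 0.151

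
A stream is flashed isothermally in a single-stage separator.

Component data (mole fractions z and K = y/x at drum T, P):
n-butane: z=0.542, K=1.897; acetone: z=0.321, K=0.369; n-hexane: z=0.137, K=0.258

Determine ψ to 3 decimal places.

ψ = 0.304

Newton iteration, ψ⁰ = 0.5:
  ψ = 0.500: g = -0.1219, g' = -0.671 → ψ = 0.318
  ψ = 0.318: g = -0.0084, g' = -0.593 → ψ = 0.304
Converged at ψ = 0.304.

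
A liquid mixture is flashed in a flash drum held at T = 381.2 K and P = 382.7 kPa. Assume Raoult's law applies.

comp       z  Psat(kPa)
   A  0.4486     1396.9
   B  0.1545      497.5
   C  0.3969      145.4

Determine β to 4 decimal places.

β = 0.7226

Raoult's law: Kᵢ = Pᵢˢᵃᵗ/P = Pᵢˢᵃᵗ/382.7.
  K_A = 1396.9/382.7 = 3.650118, K_B = 497.5/382.7 = 1.299974, K_C = 145.4/382.7 = 0.379932
Newton iteration, β⁰ = 0.38:
  β = 0.3800: g = 0.31197, g' = -1.0545 → β = 0.6758
  β = 0.6758: g = 0.04084, g' = -0.8662 → β = 0.7230
  β = 0.7230: g = -0.00031, g' = -0.8813 → β = 0.7226
Converged at β = 0.7226.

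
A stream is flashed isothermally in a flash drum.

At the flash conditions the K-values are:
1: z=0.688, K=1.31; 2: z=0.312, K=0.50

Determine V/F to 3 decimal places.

Material balance + equilibrium reduce to Σ zᵢ(Kᵢ−1)/(1+V/F(Kᵢ−1)) = 0.
Check two-phase: ΣzᵢKᵢ = 1.057 > 1 and Σzᵢ/Kᵢ = 1.149 > 1, so g(0) = 0.057 > 0 and g(1) = -0.149 < 0.
Newton iteration, V/F⁰ = 0.54:
  V/F = 0.540: g = -0.0310, g' = -0.195 → V/F = 0.381
  V/F = 0.381: g = -0.0019, g' = -0.172 → V/F = 0.370
Converged at V/F = 0.370.

V/F = 0.370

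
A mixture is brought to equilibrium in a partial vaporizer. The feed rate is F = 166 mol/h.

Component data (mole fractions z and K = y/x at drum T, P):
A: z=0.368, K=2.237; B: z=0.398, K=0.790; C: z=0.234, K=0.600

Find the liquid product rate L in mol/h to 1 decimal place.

L = 39.4 mol/h

Newton–Raphson from V/F = 0.5:
  V/F = 0.500: g = 0.0709, g' = -0.295 → V/F = 0.740
  V/F = 0.740: g = 0.0058, g' = -0.254 → V/F = 0.763
Converged at V/F = 0.763.
Then V = V/F·F = 0.7628·166 = 126.6 mol/h and L = F − V = 39.4 mol/h.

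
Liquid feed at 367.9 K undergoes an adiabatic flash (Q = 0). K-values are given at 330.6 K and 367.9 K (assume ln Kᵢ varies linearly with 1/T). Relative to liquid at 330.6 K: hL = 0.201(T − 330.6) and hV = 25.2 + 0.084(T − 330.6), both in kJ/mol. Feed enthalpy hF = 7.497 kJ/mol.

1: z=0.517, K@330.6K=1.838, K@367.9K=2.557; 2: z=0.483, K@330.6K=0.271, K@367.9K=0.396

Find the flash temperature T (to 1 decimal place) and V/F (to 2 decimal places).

T = 338.5 K, V/F = 0.24

Adiabatic flash: solve Rachford–Rice at each trial T, then check hF = ψ·hV(T) + (1−ψ)·hL(T).
  T = 330.6 K: K = (1.838, 0.271), RR gives ψ = 0.133, H_out = 3.347 kJ/mol
  T = 367.9 K: K = (2.557, 0.396), RR gives ψ = 0.546, H_out = 18.868 kJ/mol
  T = 349.2 K: K = (2.186, 0.331), RR gives ψ = 0.365, H_out = 12.149 kJ/mol
  T = 339.9 K: K = (2.009, 0.300), RR gives ψ = 0.260, H_out = 8.144 kJ/mol
  T = 335.2 K: K = (1.922, 0.285), RR gives ψ = 0.199, H_out = 5.845 kJ/mol
  T = 337.5 K: K = (1.965, 0.293), RR gives ψ = 0.230, H_out = 6.998 kJ/mol
Linear interpolation between T = 337.5 (H_out = 6.998) and T = 339.9 (H_out = 8.144) on hF = 7.497 gives T ≈ 338.5 K, at which ψ = 0.24.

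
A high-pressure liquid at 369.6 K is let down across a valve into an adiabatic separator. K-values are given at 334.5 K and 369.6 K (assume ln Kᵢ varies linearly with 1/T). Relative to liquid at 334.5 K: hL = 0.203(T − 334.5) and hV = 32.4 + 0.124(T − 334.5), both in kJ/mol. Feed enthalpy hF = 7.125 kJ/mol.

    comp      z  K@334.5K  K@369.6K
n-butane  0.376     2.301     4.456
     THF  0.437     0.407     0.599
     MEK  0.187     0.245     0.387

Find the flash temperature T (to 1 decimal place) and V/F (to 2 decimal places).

Adiabatic flash: solve Rachford–Rice at each trial T, then check hF = ψ·hV(T) + (1−ψ)·hL(T).
  T = 334.5 K: K = (2.301, 0.407, 0.245), RR gives ψ = 0.106, H_out = 3.430 kJ/mol
  T = 369.6 K: K = (4.456, 0.599, 0.387), RR gives ψ = 0.614, H_out = 25.314 kJ/mol
  T = 352.1 K: K = (3.258, 0.499, 0.312), RR gives ψ = 0.394, H_out = 15.783 kJ/mol
  T = 343.3 K: K = (2.750, 0.452, 0.277), RR gives ψ = 0.267, H_out = 10.265 kJ/mol
  T = 338.9 K: K = (2.519, 0.429, 0.261), RR gives ψ = 0.193, H_out = 7.077 kJ/mol
  T = 341.1 K: K = (2.633, 0.440, 0.269), RR gives ψ = 0.231, H_out = 8.718 kJ/mol
Linear interpolation between T = 338.9 (H_out = 7.077) and T = 341.1 (H_out = 8.718) on hF = 7.125 gives T ≈ 339.0 K, at which ψ = 0.19.

T = 339.0 K, V/F = 0.19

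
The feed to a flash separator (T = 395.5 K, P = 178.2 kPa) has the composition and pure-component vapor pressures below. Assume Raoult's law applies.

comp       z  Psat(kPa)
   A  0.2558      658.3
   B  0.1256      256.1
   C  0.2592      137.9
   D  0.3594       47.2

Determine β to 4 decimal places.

β = 0.3307

Raoult's law: Kᵢ = Pᵢˢᵃᵗ/P = Pᵢˢᵃᵗ/178.2.
  K_A = 658.3/178.2 = 3.694164, K_B = 256.1/178.2 = 1.437149, K_C = 137.9/178.2 = 0.773850, K_D = 47.2/178.2 = 0.264871
Material balance + equilibrium reduce to Σ zᵢ(Kᵢ−1)/(1+β(Kᵢ−1)) = 0.
Check two-phase: ΣzᵢKᵢ = 1.4212 > 1 and Σzᵢ/Kᵢ = 1.8485 > 1, so g(0) = 0.4212 > 0 and g(1) = -0.8485 < 0.
Newton iteration, β⁰ = 0.5:
  β = 0.5000: g = -0.14517, g' = -0.8557 → β = 0.3303
  β = 0.3303: g = 0.00032, g' = -0.8924 → β = 0.3307
Converged at β = 0.3307.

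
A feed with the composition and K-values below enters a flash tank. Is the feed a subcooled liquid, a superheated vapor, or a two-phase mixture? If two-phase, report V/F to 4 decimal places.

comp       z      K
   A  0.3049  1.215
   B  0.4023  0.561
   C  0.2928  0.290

ΣzᵢKᵢ = 0.6811; Σzᵢ/Kᵢ = 1.9777.
Since ΣzᵢKᵢ < 1 the mixture is below its bubble point — single liquid phase.

subcooled liquid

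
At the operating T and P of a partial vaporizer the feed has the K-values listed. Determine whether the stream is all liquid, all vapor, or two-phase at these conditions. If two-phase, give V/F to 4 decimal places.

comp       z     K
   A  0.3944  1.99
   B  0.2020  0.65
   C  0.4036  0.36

ΣzᵢKᵢ = 1.0615; Σzᵢ/Kᵢ = 1.6301.
Both exceed 1, so a two-phase solution exists.
Newton iteration, ψ⁰ = 0.5:
  ψ = 0.5000: g = -0.20438, g' = -0.5668 → ψ = 0.1394
  ψ = 0.1394: g = -0.01484, g' = -0.5251 → ψ = 0.1112
  ψ = 0.1112: g = 0.00009, g' = -0.5321 → ψ = 0.1113
Converged at ψ = 0.1113.

two-phase, V/F = 0.1113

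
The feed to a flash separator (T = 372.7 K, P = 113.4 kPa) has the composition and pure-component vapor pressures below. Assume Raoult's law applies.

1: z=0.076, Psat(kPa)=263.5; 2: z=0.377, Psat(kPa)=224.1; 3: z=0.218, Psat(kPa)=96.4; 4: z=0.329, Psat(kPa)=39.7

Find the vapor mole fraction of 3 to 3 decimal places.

y_3 = 0.198

Raoult's law: Kᵢ = Pᵢˢᵃᵗ/P = Pᵢˢᵃᵗ/113.4.
  K_1 = 263.5/113.4 = 2.32363, K_2 = 224.1/113.4 = 1.97619, K_3 = 96.4/113.4 = 0.85009, K_4 = 39.7/113.4 = 0.35009
Rachford–Rice: g(β) = Σ zᵢ(Kᵢ−1)/(1+β(Kᵢ−1)) = 0.
Check two-phase: ΣzᵢKᵢ = 1.222 > 1 and Σzᵢ/Kᵢ = 1.420 > 1, so g(0) = 0.222 > 0 and g(1) = -0.420 < 0.
Newton iteration, β⁰ = 0.5:
  β = 0.500: g = -0.0442, g' = -0.521 → β = 0.415
  β = 0.415: g = -0.0009, g' = -0.504 → β = 0.413
Converged at β = 0.413.
Compositions from xᵢ = zᵢ/(1+β(Kᵢ−1)), yᵢ = Kᵢxᵢ:
  1: x = 0.049, y = 0.114
  2: x = 0.269, y = 0.531
  3: x = 0.232, y = 0.198
  4: x = 0.450, y = 0.157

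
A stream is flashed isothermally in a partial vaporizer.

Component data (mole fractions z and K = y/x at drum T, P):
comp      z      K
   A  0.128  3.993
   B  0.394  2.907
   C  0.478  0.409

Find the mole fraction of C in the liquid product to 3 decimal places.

Material balance + equilibrium reduce to Σ zᵢ(Kᵢ−1)/(1+β(Kᵢ−1)) = 0.
Check two-phase: ΣzᵢKᵢ = 1.852 > 1 and Σzᵢ/Kᵢ = 1.336 > 1, so g(0) = 0.852 > 0 and g(1) = -0.336 < 0.
Newton–Raphson from β = 0.51:
  β = 0.510: g = 0.1282, g' = -0.890 → β = 0.654
  β = 0.654: g = 0.0034, g' = -0.858 → β = 0.658
Converged at β = 0.658.
Compositions from xᵢ = zᵢ/(1+β(Kᵢ−1)), yᵢ = Kᵢxᵢ:
  A: x = 0.043, y = 0.172
  B: x = 0.175, y = 0.508
  C: x = 0.782, y = 0.320

x_C = 0.782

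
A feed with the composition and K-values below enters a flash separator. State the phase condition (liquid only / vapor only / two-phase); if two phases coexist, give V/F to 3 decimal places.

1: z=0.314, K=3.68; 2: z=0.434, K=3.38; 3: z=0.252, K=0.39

ΣzᵢKᵢ = 2.721; Σzᵢ/Kᵢ = 0.860.
Since Σzᵢ/Kᵢ < 1 the mixture is above its dew point — single vapor phase.

vapor only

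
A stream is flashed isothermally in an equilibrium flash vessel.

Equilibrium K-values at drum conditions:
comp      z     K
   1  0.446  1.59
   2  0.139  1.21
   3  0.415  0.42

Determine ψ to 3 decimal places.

ψ = 0.171

Material balance + equilibrium reduce to Σ zᵢ(Kᵢ−1)/(1+ψ(Kᵢ−1)) = 0.
Check two-phase: ΣzᵢKᵢ = 1.052 > 1 and Σzᵢ/Kᵢ = 1.383 > 1, so g(0) = 0.052 > 0 and g(1) = -0.383 < 0.
Newton–Raphson from ψ = 0.42:
  ψ = 0.420: g = -0.0805, g' = -0.349 → ψ = 0.189
  ψ = 0.189: g = -0.0056, g' = -0.307 → ψ = 0.171
Converged at ψ = 0.171.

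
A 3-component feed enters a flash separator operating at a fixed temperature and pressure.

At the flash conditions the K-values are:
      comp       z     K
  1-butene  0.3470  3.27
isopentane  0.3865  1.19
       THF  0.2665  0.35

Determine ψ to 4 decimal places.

Material balance + equilibrium reduce to Σ zᵢ(Kᵢ−1)/(1+ψ(Kᵢ−1)) = 0.
Check two-phase: ΣzᵢKᵢ = 1.6879 > 1 and Σzᵢ/Kᵢ = 1.1923 > 1, so g(0) = 0.6879 > 0 and g(1) = -0.1923 < 0.
Iterate (Newton) starting at ψ = 0.51:
  ψ = 0.5100: g = 0.17288, g' = -0.6476 → ψ = 0.7770
  ψ = 0.7770: g = -0.00096, g' = -0.7043 → ψ = 0.7756
Converged at ψ = 0.7756.

ψ = 0.7756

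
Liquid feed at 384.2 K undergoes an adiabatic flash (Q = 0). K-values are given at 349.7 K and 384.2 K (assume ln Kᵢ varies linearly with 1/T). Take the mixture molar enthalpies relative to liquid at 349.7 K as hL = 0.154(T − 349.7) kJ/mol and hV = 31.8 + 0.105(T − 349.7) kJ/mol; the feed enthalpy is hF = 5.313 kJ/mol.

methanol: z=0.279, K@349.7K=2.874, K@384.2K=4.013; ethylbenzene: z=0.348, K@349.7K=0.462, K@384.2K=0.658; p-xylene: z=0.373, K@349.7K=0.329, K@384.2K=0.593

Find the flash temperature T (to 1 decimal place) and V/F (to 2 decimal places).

Adiabatic flash: solve Rachford–Rice at each trial T, then check hF = ψ·hV(T) + (1−ψ)·hL(T).
  T = 349.7 K: K = (2.874, 0.462, 0.329), RR gives ψ = 0.075, H_out = 2.378 kJ/mol
  T = 384.2 K: K = (4.013, 0.658, 0.593), RR gives ψ = 0.502, H_out = 20.433 kJ/mol
  T = 366.9 K: K = (3.421, 0.556, 0.447), RR gives ψ = 0.259, H_out = 10.664 kJ/mol
  T = 358.3 K: K = (3.142, 0.508, 0.385), RR gives ψ = 0.165, H_out = 6.499 kJ/mol
  T = 354.0 K: K = (3.007, 0.485, 0.356), RR gives ψ = 0.120, H_out = 4.448 kJ/mol
  T = 356.1 K: K = (3.073, 0.496, 0.370), RR gives ψ = 0.142, H_out = 5.451 kJ/mol
Linear interpolation between T = 354.0 (H_out = 4.448) and T = 356.1 (H_out = 5.451) on hF = 5.313 gives T ≈ 355.8 K, at which ψ = 0.14.

T = 355.8 K, V/F = 0.14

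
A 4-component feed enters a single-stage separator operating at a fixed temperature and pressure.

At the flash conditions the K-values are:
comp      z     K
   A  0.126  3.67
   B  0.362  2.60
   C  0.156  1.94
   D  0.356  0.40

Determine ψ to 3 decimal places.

Rachford–Rice: g(ψ) = Σ zᵢ(Kᵢ−1)/(1+ψ(Kᵢ−1)) = 0.
Check two-phase: ΣzᵢKᵢ = 1.849 > 1 and Σzᵢ/Kᵢ = 1.144 > 1, so g(0) = 0.849 > 0 and g(1) = -0.144 < 0.
Newton iteration, ψ⁰ = 0.62:
  ψ = 0.620: g = 0.1700, g' = -0.741 → ψ = 0.849
  ψ = 0.849: g = -0.0056, g' = -0.826 → ψ = 0.843
Converged at ψ = 0.843.

ψ = 0.843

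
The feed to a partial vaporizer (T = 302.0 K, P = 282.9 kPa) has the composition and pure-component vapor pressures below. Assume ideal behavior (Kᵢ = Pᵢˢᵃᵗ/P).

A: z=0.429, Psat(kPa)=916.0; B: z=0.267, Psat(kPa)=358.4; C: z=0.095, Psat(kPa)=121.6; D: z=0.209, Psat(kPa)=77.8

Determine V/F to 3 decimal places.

Raoult's law: Kᵢ = Pᵢˢᵃᵗ/P = Pᵢˢᵃᵗ/282.9.
  K_A = 916.0/282.9 = 3.23789, K_B = 358.4/282.9 = 1.26688, K_C = 121.6/282.9 = 0.42983, K_D = 77.8/282.9 = 0.27501
Newton iteration, V/F⁰ = 0.4:
  V/F = 0.400: g = 0.2874, g' = -0.883 → V/F = 0.725
  V/F = 0.725: g = 0.0138, g' = -0.904 → V/F = 0.741
  V/F = 0.741: g = -0.0001, g' = -0.922 → V/F = 0.740
Converged at V/F = 0.740.

V/F = 0.740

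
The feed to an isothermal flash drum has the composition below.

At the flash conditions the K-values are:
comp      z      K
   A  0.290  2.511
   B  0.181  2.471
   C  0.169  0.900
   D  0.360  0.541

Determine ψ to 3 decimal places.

Iterate (Newton) starting at ψ = 0.5:
  ψ = 0.500: g = 0.1708, g' = -0.475 → ψ = 0.860
  ψ = 0.860: g = 0.0167, g' = -0.411 → ψ = 0.900
Converged at ψ = 0.900.

ψ = 0.900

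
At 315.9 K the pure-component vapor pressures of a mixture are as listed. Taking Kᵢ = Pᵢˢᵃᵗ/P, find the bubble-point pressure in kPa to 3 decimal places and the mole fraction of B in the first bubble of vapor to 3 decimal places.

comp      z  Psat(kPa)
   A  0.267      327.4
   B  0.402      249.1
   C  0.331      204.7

Pbub = 255.310 kPa, y_B = 0.392

At the bubble point ψ → 0, so ΣzᵢKᵢ = 1 with Kᵢ = Pᵢˢᵃᵗ/P ⇒ P = ΣzᵢPᵢˢᵃᵗ.
P = 0.267·327.4 + 0.402·249.1 + 0.331·204.7 = 255.310 kPa
yᵢ = zᵢPᵢˢᵃᵗ/P ⇒ y_B = 0.402·249.1/255.310 = 0.392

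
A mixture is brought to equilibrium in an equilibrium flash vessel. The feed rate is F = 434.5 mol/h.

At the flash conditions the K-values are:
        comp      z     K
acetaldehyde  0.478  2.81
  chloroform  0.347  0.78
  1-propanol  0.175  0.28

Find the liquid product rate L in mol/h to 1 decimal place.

Rachford–Rice: g(β) = Σ zᵢ(Kᵢ−1)/(1+β(Kᵢ−1)) = 0.
g(0) = ΣzᵢKᵢ − 1 = 0.663 and g(1) = 1 − Σzᵢ/Kᵢ = -0.240, so a root lies in (0, 1).
Newton iteration, β⁰ = 0.5:
  β = 0.500: g = 0.1715, g' = -0.674 → β = 0.754
  β = 0.754: g = -0.0016, g' = -0.739 → β = 0.752
Converged at β = 0.752.
Then V = β·F = 0.7522·434.5 = 326.9 mol/h and L = F − V = 107.6 mol/h.

L = 107.6 mol/h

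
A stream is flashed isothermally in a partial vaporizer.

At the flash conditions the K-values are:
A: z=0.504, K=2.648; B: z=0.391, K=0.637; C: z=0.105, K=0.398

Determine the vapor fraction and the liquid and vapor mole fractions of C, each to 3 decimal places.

Newton–Raphson from ψ = 0.5:
  ψ = 0.500: g = 0.1915, g' = -0.566 → ψ = 0.838
  ψ = 0.838: g = 0.0172, g' = -0.503 → ψ = 0.872
Converged at ψ = 0.872.
Compositions from xᵢ = zᵢ/(1+ψ(Kᵢ−1)), yᵢ = Kᵢxᵢ:
  A: x = 0.207, y = 0.548
  B: x = 0.572, y = 0.364
  C: x = 0.221, y = 0.088

ψ = 0.872, x_C = 0.221, y_C = 0.088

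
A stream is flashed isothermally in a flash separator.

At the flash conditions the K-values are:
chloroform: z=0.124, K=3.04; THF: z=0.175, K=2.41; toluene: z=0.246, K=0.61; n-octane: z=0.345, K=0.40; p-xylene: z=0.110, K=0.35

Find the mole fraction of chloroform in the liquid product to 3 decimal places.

x_chloroform = 0.097

Let ψ = V/F and solve Σ zᵢ(Kᵢ−1)/(1+ψ(Kᵢ−1)) = 0.
Check two-phase: ΣzᵢKᵢ = 1.125 > 1 and Σzᵢ/Kᵢ = 1.693 > 1, so g(0) = 0.125 > 0 and g(1) = -0.693 < 0.
Newton iteration, ψ⁰ = 0.5:
  ψ = 0.500: g = -0.2509, g' = -0.659 → ψ = 0.120
  ψ = 0.120: g = 0.0134, g' = -0.828 → ψ = 0.136
Converged at ψ = 0.136.
Compositions from xᵢ = zᵢ/(1+ψ(Kᵢ−1)), yᵢ = Kᵢxᵢ:
  chloroform: x = 0.097, y = 0.295
  THF: x = 0.147, y = 0.354
  toluene: x = 0.260, y = 0.158
  n-octane: x = 0.376, y = 0.150
  p-xylene: x = 0.121, y = 0.042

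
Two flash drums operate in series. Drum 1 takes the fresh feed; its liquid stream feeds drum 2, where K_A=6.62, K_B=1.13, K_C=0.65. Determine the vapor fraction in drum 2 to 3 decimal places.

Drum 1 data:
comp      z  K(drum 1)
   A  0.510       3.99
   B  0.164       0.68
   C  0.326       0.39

V/F (drum 2) = 0.465

Drum 1:
Let ψ₁ = V/F and solve Σ zᵢ(Kᵢ−1)/(1+ψ₁(Kᵢ−1)) = 0.
Feasibility: ΣzᵢKᵢ = 2.274, Σzᵢ/Kᵢ = 1.205 — both > 1, two phases present.
Iterate (Newton) starting at ψ₁ = 0.5:
  ψ₁ = 0.500: g = 0.2626, g' = -1.007 → ψ₁ = 0.761
  ψ₁ = 0.761: g = 0.0253, g' = -0.877 → ψ₁ = 0.790
  ψ₁ = 0.790: g = -0.0001, g' = -0.885 → ψ₁ = 0.789
Converged at ψ₁ = 0.789.
Drum-1 compositions:
  A: x = 0.152, y = 0.606
  B: x = 0.219, y = 0.149
  C: x = 0.629, y = 0.245
Drum-2 feed = drum-1 liquid: z₂ = (0.1518, 0.2194, 0.6288).
Drum 2:
Rachford–Rice: g(ψ₂) = Σ zᵢ(Kᵢ−1)/(1+ψ₂(Kᵢ−1)) = 0.
Check two-phase: ΣzᵢKᵢ = 1.661 > 1 and Σzᵢ/Kᵢ = 1.184 > 1, so g(0) = 0.661 > 0 and g(1) = -0.184 < 0.
Iterate (Newton) starting at ψ₂ = 0.5:
  ψ₂ = 0.500: g = -0.0161, g' = -0.447 → ψ₂ = 0.464
  ψ₂ = 0.464: g = 0.0006, g' = -0.481 → ψ₂ = 0.465
Converged at ψ₂ = 0.465.
  A: x = 0.042, y = 0.278
  B: x = 0.207, y = 0.234
  C: x = 0.751, y = 0.488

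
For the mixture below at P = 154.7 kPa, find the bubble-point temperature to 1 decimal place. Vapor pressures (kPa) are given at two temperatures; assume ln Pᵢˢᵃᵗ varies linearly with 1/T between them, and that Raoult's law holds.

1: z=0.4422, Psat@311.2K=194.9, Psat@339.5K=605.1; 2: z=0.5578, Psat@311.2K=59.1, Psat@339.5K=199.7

T = 317.2 K

Bubble-point temperature: ΣzᵢPᵢˢᵃᵗ(T) = P. Interpolate ln Pᵢˢᵃᵗ = aᵢ + bᵢ/T.
  T = 311.2 K: ΣzᵢPᵢˢᵃᵗ = 119.15 kPa
  T = 339.5 K: ΣzᵢPᵢˢᵃᵗ = 378.97 kPa
  T = 325.4 K: ΣzᵢPᵢˢᵃᵗ = 218.32 kPa
  T = 318.3 K: ΣzᵢPᵢˢᵃᵗ = 162.37 kPa
  T = 314.8 K: ΣzᵢPᵢˢᵃᵗ = 139.64 kPa
  T = 316.6 K: ΣzᵢPᵢˢᵃᵗ = 150.96 kPa
Interpolating between 316.6 K and 318.3 K gives T ≈ 317.2 K.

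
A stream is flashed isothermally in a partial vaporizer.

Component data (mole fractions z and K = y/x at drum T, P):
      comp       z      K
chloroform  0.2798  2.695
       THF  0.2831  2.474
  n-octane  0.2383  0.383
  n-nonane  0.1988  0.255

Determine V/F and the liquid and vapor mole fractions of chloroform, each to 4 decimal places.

Material balance + equilibrium reduce to Σ zᵢ(Kᵢ−1)/(1+V/F(Kᵢ−1)) = 0.
Feasibility: ΣzᵢKᵢ = 1.5964, Σzᵢ/Kᵢ = 1.6201 — both > 1, two phases present.
Iterate (Newton) starting at V/F = 0.37:
  V/F = 0.3700: g = 0.16650, g' = -0.9238 → V/F = 0.5502
  V/F = 0.5502: g = 0.00221, g' = -0.9276 → V/F = 0.5526
Converged at V/F = 0.5526.
Compositions from xᵢ = zᵢ/(1+V/F(Kᵢ−1)), yᵢ = Kᵢxᵢ:
  chloroform: x = 0.1445, y = 0.3894
  THF: x = 0.1560, y = 0.3860
  n-octane: x = 0.3616, y = 0.1385
  n-nonane: x = 0.3379, y = 0.0862

V/F = 0.5526, x_chloroform = 0.1445, y_chloroform = 0.3894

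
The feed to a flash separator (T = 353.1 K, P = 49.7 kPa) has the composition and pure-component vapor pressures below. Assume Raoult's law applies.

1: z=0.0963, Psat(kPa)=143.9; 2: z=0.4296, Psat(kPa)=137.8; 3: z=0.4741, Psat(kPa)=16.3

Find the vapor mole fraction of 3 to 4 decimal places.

y_3 = 0.2386

Raoult's law: Kᵢ = Pᵢˢᵃᵗ/P = Pᵢˢᵃᵗ/49.7.
  K_1 = 143.9/49.7 = 2.895372, K_2 = 137.8/49.7 = 2.772636, K_3 = 16.3/49.7 = 0.327968
Let ψ = V/F and solve Σ zᵢ(Kᵢ−1)/(1+ψ(Kᵢ−1)) = 0.
Feasibility: ΣzᵢKᵢ = 1.6254, Σzᵢ/Kᵢ = 1.6338 — both > 1, two phases present.
Newton iteration, ψ⁰ = 0.64:
  ψ = 0.6400: g = -0.11982, g' = -1.0262 → ψ = 0.5232
  ψ = 0.5232: g = -0.00468, g' = -0.9599 → ψ = 0.5184
Converged at ψ = 0.5184.
Compositions from xᵢ = zᵢ/(1+ψ(Kᵢ−1)), yᵢ = Kᵢxᵢ:
  1: x = 0.0486, y = 0.1406
  2: x = 0.2239, y = 0.6207
  3: x = 0.7275, y = 0.2386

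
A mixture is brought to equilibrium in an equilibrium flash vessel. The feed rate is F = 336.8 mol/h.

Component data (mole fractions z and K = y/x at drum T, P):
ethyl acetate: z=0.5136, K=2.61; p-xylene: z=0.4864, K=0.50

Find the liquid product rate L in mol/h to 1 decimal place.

L = 92.6 mol/h

Rachford–Rice: g(ψ) = Σ zᵢ(Kᵢ−1)/(1+ψ(Kᵢ−1)) = 0.
g(0) = ΣzᵢKᵢ − 1 = 0.5837 and g(1) = 1 − Σzᵢ/Kᵢ = -0.1696, so a root lies in (0, 1).
Binary case is linear: z₁(K₁−1)(1+ψ(K₂−1)) + z₂(K₂−1)(1+ψ(K₁−1)) = 0
⇒ ψ = [z₁(K₁−1)+z₂(K₂−1)] / [−(K₁−1)(K₂−1)] = 0.58370/0.80500 = 0.7251
Then V = ψ·F = 0.7251·336.8 = 244.2 mol/h and L = F − V = 92.6 mol/h.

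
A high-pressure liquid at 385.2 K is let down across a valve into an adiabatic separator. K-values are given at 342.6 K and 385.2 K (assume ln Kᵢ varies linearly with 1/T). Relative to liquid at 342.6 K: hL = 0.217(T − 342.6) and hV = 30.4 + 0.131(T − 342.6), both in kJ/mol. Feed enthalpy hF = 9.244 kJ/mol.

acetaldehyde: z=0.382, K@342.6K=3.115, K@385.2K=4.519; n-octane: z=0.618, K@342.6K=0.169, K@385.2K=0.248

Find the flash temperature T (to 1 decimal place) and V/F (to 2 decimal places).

T = 354.8 K, V/F = 0.22

Adiabatic flash: solve Rachford–Rice at each trial T, then check hF = ψ·hV(T) + (1−ψ)·hL(T).
  T = 342.6 K: K = (3.115, 0.169), RR gives ψ = 0.167, H_out = 5.092 kJ/mol
  T = 385.2 K: K = (4.519, 0.248), RR gives ψ = 0.332, H_out = 18.130 kJ/mol
  T = 363.9 K: K = (3.793, 0.207), RR gives ψ = 0.260, H_out = 12.063 kJ/mol
  T = 353.2 K: K = (3.446, 0.188), RR gives ψ = 0.218, H_out = 8.714 kJ/mol
  T = 358.5 K: K = (3.616, 0.197), RR gives ψ = 0.240, H_out = 10.405 kJ/mol
  T = 355.9 K: K = (3.532, 0.192), RR gives ψ = 0.229, H_out = 9.584 kJ/mol
  T = 354.5 K: K = (3.487, 0.190), RR gives ψ = 0.223, H_out = 9.136 kJ/mol
Linear interpolation between T = 354.5 (H_out = 9.136) and T = 355.9 (H_out = 9.584) on hF = 9.244 gives T ≈ 354.8 K, at which ψ = 0.22.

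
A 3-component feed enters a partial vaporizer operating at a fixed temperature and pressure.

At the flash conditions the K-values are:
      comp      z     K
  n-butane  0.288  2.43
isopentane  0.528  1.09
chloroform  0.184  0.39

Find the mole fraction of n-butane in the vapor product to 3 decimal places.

Material balance + equilibrium reduce to Σ zᵢ(Kᵢ−1)/(1+ψ(Kᵢ−1)) = 0.
Feasibility: ΣzᵢKᵢ = 1.347, Σzᵢ/Kᵢ = 1.075 — both > 1, two phases present.
Newton iteration, ψ⁰ = 0.37:
  ψ = 0.370: g = 0.1704, g' = -0.370 → ψ = 0.830
  ψ = 0.830: g = 0.0051, g' = -0.408 → ψ = 0.843
Converged at ψ = 0.843.
Compositions from xᵢ = zᵢ/(1+ψ(Kᵢ−1)), yᵢ = Kᵢxᵢ:
  n-butane: x = 0.131, y = 0.317
  isopentane: x = 0.491, y = 0.535
  chloroform: x = 0.379, y = 0.148

y_n-butane = 0.317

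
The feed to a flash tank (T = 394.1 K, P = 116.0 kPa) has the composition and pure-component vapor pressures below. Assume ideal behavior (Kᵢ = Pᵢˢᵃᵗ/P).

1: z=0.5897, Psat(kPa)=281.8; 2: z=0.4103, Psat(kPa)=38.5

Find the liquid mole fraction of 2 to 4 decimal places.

Raoult's law: Kᵢ = Pᵢˢᵃᵗ/P = Pᵢˢᵃᵗ/116.0.
  K_1 = 281.8/116.0 = 2.429310, K_2 = 38.5/116.0 = 0.331897
Binary case is linear: z₁(K₁−1)(1+ψ(K₂−1)) + z₂(K₂−1)(1+ψ(K₁−1)) = 0
⇒ ψ = [z₁(K₁−1)+z₂(K₂−1)] / [−(K₁−1)(K₂−1)] = 0.56874/0.95493 = 0.5956
Compositions from xᵢ = zᵢ/(1+ψ(Kᵢ−1)), yᵢ = Kᵢxᵢ:
  1: x = 0.3185, y = 0.7738
  2: x = 0.6815, y = 0.2262

x_2 = 0.6815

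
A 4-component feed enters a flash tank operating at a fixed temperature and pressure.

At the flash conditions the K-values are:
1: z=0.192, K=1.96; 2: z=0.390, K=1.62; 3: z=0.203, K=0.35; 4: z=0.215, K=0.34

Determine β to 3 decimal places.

β = 0.312

Let β = V/F and solve Σ zᵢ(Kᵢ−1)/(1+β(Kᵢ−1)) = 0.
g(0) = ΣzᵢKᵢ − 1 = 0.152 and g(1) = 1 − Σzᵢ/Kᵢ = -0.551, so a root lies in (0, 1).
Iterate (Newton) starting at β = 0.5:
  β = 0.500: g = -0.0982, g' = -0.565 → β = 0.326
  β = 0.326: g = -0.0068, g' = -0.497 → β = 0.313
  β = 0.313: g = -0.0000, g' = -0.494 → β = 0.312
Converged at β = 0.312.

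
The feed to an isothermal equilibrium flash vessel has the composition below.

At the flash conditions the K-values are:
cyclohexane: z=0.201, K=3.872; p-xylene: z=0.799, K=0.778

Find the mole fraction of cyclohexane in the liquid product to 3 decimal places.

Binary case is linear: z₁(K₁−1)(1+ψ(K₂−1)) + z₂(K₂−1)(1+ψ(K₁−1)) = 0
⇒ ψ = [z₁(K₁−1)+z₂(K₂−1)] / [−(K₁−1)(K₂−1)] = 0.3999/0.6376 = 0.627
Compositions from xᵢ = zᵢ/(1+ψ(Kᵢ−1)), yᵢ = Kᵢxᵢ:
  cyclohexane: x = 0.072, y = 0.278
  p-xylene: x = 0.928, y = 0.722

x_cyclohexane = 0.072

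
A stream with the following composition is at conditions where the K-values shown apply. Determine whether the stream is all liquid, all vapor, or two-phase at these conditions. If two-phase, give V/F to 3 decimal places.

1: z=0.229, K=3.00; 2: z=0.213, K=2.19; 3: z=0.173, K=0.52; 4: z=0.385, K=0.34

two-phase, V/F = 0.373

ΣzᵢKᵢ = 1.374; Σzᵢ/Kᵢ = 1.639.
Both exceed 1, so a two-phase solution exists.
Let ψ = V/F and solve Σ zᵢ(Kᵢ−1)/(1+ψ(Kᵢ−1)) = 0.
Newton–Raphson from ψ = 0.5:
  ψ = 0.500: g = -0.1006, g' = -0.790 → ψ = 0.373
Converged at ψ = 0.373.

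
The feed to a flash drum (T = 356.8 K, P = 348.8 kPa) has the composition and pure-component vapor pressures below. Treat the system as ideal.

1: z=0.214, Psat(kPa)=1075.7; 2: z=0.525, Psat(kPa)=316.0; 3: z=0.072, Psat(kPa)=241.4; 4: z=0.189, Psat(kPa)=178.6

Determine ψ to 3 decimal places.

ψ = 0.560

Raoult's law: Kᵢ = Pᵢˢᵃᵗ/P = Pᵢˢᵃᵗ/348.8.
  K_1 = 1075.7/348.8 = 3.08400, K_2 = 316.0/348.8 = 0.90596, K_3 = 241.4/348.8 = 0.69209, K_4 = 178.6/348.8 = 0.51204
Rachford–Rice: g(ψ) = Σ zᵢ(Kᵢ−1)/(1+ψ(Kᵢ−1)) = 0.
g(0) = ΣzᵢKᵢ − 1 = 0.282 and g(1) = 1 − Σzᵢ/Kᵢ = -0.122, so a root lies in (0, 1).
Iterate (Newton) starting at ψ = 0.5:
  ψ = 0.500: g = 0.0184, g' = -0.316 → ψ = 0.558
  ψ = 0.558: g = 0.0005, g' = -0.299 → ψ = 0.560
Converged at ψ = 0.560.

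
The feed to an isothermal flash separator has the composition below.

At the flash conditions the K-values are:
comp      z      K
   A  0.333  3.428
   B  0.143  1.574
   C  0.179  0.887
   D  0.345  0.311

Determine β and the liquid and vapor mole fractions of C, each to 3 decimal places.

Newton iteration, β⁰ = 0.5:
  β = 0.500: g = 0.0449, g' = -0.813 → β = 0.555
Converged at β = 0.555.
Compositions from xᵢ = zᵢ/(1+β(Kᵢ−1)), yᵢ = Kᵢxᵢ:
  A: x = 0.142, y = 0.486
  B: x = 0.108, y = 0.171
  C: x = 0.191, y = 0.169
  D: x = 0.559, y = 0.174

β = 0.555, x_C = 0.191, y_C = 0.169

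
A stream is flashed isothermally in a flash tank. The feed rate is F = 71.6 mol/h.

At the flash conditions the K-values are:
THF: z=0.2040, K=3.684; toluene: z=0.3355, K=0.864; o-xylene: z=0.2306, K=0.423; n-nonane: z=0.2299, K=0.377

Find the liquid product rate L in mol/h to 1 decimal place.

Rachford–Rice: g(ψ) = Σ zᵢ(Kᵢ−1)/(1+ψ(Kᵢ−1)) = 0.
g(0) = ΣzᵢKᵢ − 1 = 0.2256 and g(1) = 1 − Σzᵢ/Kᵢ = -0.5987, so a root lies in (0, 1).
Newton iteration, ψ⁰ = 0.63:
  ψ = 0.6300: g = -0.29124, g' = -0.6417 → ψ = 0.1761
  ψ = 0.1761: g = 0.01606, g' = -0.8918 → ψ = 0.1941
  ψ = 0.1941: g = 0.00034, g' = -0.8546 → ψ = 0.1945
Converged at ψ = 0.1945.
Then V = ψ·F = 0.1945·71.6 = 13.9 mol/h and L = F − V = 57.7 mol/h.

L = 57.7 mol/h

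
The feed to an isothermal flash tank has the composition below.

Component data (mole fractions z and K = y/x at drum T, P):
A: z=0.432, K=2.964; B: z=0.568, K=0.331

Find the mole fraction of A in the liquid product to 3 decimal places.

x_A = 0.254

Rachford–Rice: g(ψ) = Σ zᵢ(Kᵢ−1)/(1+ψ(Kᵢ−1)) = 0.
g(0) = ΣzᵢKᵢ − 1 = 0.468 and g(1) = 1 − Σzᵢ/Kᵢ = -0.862, so a root lies in (0, 1).
Binary case is linear: z₁(K₁−1)(1+ψ(K₂−1)) + z₂(K₂−1)(1+ψ(K₁−1)) = 0
⇒ ψ = [z₁(K₁−1)+z₂(K₂−1)] / [−(K₁−1)(K₂−1)] = 0.4685/1.3139 = 0.357
Compositions from xᵢ = zᵢ/(1+ψ(Kᵢ−1)), yᵢ = Kᵢxᵢ:
  A: x = 0.254, y = 0.753
  B: x = 0.746, y = 0.247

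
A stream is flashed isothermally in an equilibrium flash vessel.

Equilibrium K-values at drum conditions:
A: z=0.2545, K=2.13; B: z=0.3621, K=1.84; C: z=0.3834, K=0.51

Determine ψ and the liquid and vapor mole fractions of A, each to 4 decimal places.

ψ = 0.8549, x_A = 0.1294, y_A = 0.2757

Rachford–Rice: g(ψ) = Σ zᵢ(Kᵢ−1)/(1+ψ(Kᵢ−1)) = 0.
Feasibility: ΣzᵢKᵢ = 1.4039, Σzᵢ/Kᵢ = 1.0680 — both > 1, two phases present.
Newton–Raphson from ψ = 0.42:
  ψ = 0.4200: g = 0.18332, g' = -0.4350 → ψ = 0.8414
  ψ = 0.8414: g = 0.00597, g' = -0.4396 → ψ = 0.8550
  ψ = 0.8550: g = -0.00002, g' = -0.4433 → ψ = 0.8549
Converged at ψ = 0.8549.
Compositions from xᵢ = zᵢ/(1+ψ(Kᵢ−1)), yᵢ = Kᵢxᵢ:
  A: x = 0.1294, y = 0.2757
  B: x = 0.2108, y = 0.3878
  C: x = 0.6598, y = 0.3365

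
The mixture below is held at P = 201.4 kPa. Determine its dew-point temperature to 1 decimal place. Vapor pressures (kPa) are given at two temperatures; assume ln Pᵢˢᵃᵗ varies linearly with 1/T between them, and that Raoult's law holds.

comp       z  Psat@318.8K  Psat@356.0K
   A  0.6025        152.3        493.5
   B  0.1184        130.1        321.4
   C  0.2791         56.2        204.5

Dew-point temperature: Σzᵢ·P/Pᵢˢᵃᵗ(T) = 1. Interpolate ln Pᵢˢᵃᵗ = aᵢ + bᵢ/T.
  T = 318.8 K: ΣzᵢP/Pᵢˢᵃᵗ = 1.9802
  T = 356.0 K: ΣzᵢP/Pᵢˢᵃᵗ = 0.5949
  T = 337.4 K: ΣzᵢP/Pᵢˢᵃᵗ = 1.0482
  T = 346.7 K: ΣzᵢP/Pᵢˢᵃᵗ = 0.7834
  T = 342.0 K: ΣzᵢP/Pᵢˢᵃᵗ = 0.9057
  T = 339.7 K: ΣzᵢP/Pᵢˢᵃᵗ = 0.9739
Interpolating between 337.4 K and 339.7 K gives T ≈ 338.9 K.

T = 338.9 K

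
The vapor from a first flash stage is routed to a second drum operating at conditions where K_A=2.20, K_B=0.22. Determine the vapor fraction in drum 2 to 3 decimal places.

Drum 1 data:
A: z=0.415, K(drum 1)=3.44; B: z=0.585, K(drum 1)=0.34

V/F (drum 2) = 0.716

Drum 1:
Rachford–Rice: g(ψ₁) = Σ zᵢ(Kᵢ−1)/(1+ψ₁(Kᵢ−1)) = 0.
g(0) = ΣzᵢKᵢ − 1 = 0.627 and g(1) = 1 − Σzᵢ/Kᵢ = -0.841, so a root lies in (0, 1).
Newton iteration, ψ₁⁰ = 0.5:
  ψ₁ = 0.500: g = -0.1201, g' = -1.069 → ψ₁ = 0.388
  ψ₁ = 0.388: g = 0.0016, g' = -1.113 → ψ₁ = 0.389
Converged at ψ₁ = 0.389.
Drum-1 compositions:
  A: x = 0.213, y = 0.732
  B: x = 0.787, y = 0.268
Drum-2 feed = drum-1 vapor: z₂ = (0.7324, 0.2676).
Drum 2:
Let ψ₂ = V/F and solve Σ zᵢ(Kᵢ−1)/(1+ψ₂(Kᵢ−1)) = 0.
g(0) = ΣzᵢKᵢ − 1 = 0.670 and g(1) = 1 − Σzᵢ/Kᵢ = -0.549, so a root lies in (0, 1).
Newton iteration, ψ₂⁰ = 0.51:
  ψ₂ = 0.510: g = 0.1986, g' = -0.855 → ψ₂ = 0.742
  ψ₂ = 0.742: g = -0.0310, g' = -1.214 → ψ₂ = 0.717
  ψ₂ = 0.717: g = -0.0009, g' = -1.142 → ψ₂ = 0.716
Converged at ψ₂ = 0.716.
  A: x = 0.394, y = 0.867
  B: x = 0.606, y = 0.133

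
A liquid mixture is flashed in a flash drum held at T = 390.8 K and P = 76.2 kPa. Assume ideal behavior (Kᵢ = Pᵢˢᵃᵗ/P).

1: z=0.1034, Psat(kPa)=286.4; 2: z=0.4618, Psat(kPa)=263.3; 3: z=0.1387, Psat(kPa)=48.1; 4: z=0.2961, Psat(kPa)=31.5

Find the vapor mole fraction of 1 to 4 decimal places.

Raoult's law: Kᵢ = Pᵢˢᵃᵗ/P = Pᵢˢᵃᵗ/76.2.
  K_1 = 286.4/76.2 = 3.758530, K_2 = 263.3/76.2 = 3.455381, K_3 = 48.1/76.2 = 0.631234, K_4 = 31.5/76.2 = 0.413386
Material balance + equilibrium reduce to Σ zᵢ(Kᵢ−1)/(1+ψ(Kᵢ−1)) = 0.
Feasibility: ΣzᵢKᵢ = 2.1943, Σzᵢ/Kᵢ = 1.0972 — both > 1, two phases present.
Iterate (Newton) starting at ψ = 0.5:
  ψ = 0.5000: g = 0.32038, g' = -0.9324 → ψ = 0.8436
  ψ = 0.8436: g = 0.03679, g' = -0.8053 → ψ = 0.8893
  ψ = 0.8893: g = -0.00047, g' = -0.8278 → ψ = 0.8887
Converged at ψ = 0.8887.
Compositions from xᵢ = zᵢ/(1+ψ(Kᵢ−1)), yᵢ = Kᵢxᵢ:
  1: x = 0.0300, y = 0.1126
  2: x = 0.1451, y = 0.5014
  3: x = 0.2063, y = 0.1302
  4: x = 0.6186, y = 0.2557

y_1 = 0.1126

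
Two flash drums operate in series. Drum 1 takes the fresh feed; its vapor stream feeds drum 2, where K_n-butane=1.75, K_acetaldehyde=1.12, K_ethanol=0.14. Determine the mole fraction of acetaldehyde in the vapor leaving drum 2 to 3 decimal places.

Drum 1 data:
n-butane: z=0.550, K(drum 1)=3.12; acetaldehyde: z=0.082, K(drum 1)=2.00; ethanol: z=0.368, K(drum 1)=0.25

Drum 1:
Iterate (Newton) starting at ψ₁ = 0.51:
  ψ₁ = 0.510: g = 0.1676, g' = -1.150 → ψ₁ = 0.656
  ψ₁ = 0.656: g = -0.0058, g' = -1.264 → ψ₁ = 0.651
Converged at ψ₁ = 0.651.
Drum-1 compositions:
  n-butane: x = 0.231, y = 0.721
  acetaldehyde: x = 0.050, y = 0.099
  ethanol: x = 0.719, y = 0.180
Drum-2 feed = drum-1 vapor: z₂ = (0.7209, 0.0993, 0.1798).
Drum 2:
Rachford–Rice: g(ψ₂) = Σ zᵢ(Kᵢ−1)/(1+ψ₂(Kᵢ−1)) = 0.
Check two-phase: ΣzᵢKᵢ = 1.398 > 1 and Σzᵢ/Kᵢ = 1.785 > 1, so g(0) = 0.398 > 0 and g(1) = -0.785 < 0.
Newton–Raphson from ψ₂ = 0.33:
  ψ₂ = 0.330: g = 0.2289, g' = -0.521 → ψ₂ = 0.769
  ψ₂ = 0.769: g = -0.1032, g' = -1.325 → ψ₂ = 0.691
  ψ₂ = 0.691: g = -0.0144, g' = -0.986 → ψ₂ = 0.677
  ψ₂ = 0.677: g = -0.0003, g' = -0.941 → ψ₂ = 0.676
Converged at ψ₂ = 0.676.
  n-butane: x = 0.478, y = 0.837
  acetaldehyde: x = 0.092, y = 0.103
  ethanol: x = 0.430, y = 0.060

y_acetaldehyde (drum 2) = 0.103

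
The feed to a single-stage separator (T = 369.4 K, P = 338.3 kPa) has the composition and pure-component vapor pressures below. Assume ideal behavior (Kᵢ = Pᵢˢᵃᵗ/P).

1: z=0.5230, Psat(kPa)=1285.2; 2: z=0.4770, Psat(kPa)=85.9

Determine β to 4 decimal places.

β = 0.5306

Raoult's law: Kᵢ = Pᵢˢᵃᵗ/P = Pᵢˢᵃᵗ/338.3.
  K_1 = 1285.2/338.3 = 3.798995, K_2 = 85.9/338.3 = 0.253917
Binary case is linear: z₁(K₁−1)(1+β(K₂−1)) + z₂(K₂−1)(1+β(K₁−1)) = 0
⇒ β = [z₁(K₁−1)+z₂(K₂−1)] / [−(K₁−1)(K₂−1)] = 1.10799/2.08828 = 0.5306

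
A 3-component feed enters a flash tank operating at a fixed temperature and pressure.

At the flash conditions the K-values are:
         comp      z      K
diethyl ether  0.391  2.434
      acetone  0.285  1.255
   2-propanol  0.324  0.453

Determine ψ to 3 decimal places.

ψ = 0.813

Newton–Raphson from ψ = 0.32:
  ψ = 0.320: g = 0.2367, g' = -0.536 → ψ = 0.762
  ψ = 0.762: g = 0.0251, g' = -0.481 → ψ = 0.814
  ψ = 0.814: g = -0.0004, g' = -0.499 → ψ = 0.813
Converged at ψ = 0.813.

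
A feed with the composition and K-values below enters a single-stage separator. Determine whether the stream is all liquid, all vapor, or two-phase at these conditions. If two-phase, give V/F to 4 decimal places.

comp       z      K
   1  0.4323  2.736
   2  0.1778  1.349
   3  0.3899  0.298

ΣzᵢKᵢ = 1.5388; Σzᵢ/Kᵢ = 1.5982.
Both exceed 1, so a two-phase solution exists.
Rachford–Rice: g(ψ) = Σ zᵢ(Kᵢ−1)/(1+ψ(Kᵢ−1)) = 0.
Newton–Raphson from ψ = 0.36:
  ψ = 0.3600: g = 0.15069, g' = -0.8546 → ψ = 0.5363
  ψ = 0.5363: g = 0.00190, g' = -0.8590 → ψ = 0.5386
Converged at ψ = 0.5385.

two-phase, V/F = 0.5385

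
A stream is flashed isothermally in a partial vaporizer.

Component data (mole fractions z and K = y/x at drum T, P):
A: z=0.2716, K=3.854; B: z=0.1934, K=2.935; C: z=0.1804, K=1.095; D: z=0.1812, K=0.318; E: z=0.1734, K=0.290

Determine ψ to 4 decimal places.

ψ = 0.6528

Material balance + equilibrium reduce to Σ zᵢ(Kᵢ−1)/(1+ψ(Kᵢ−1)) = 0.
Check two-phase: ΣzᵢKᵢ = 1.9198 > 1 and Σzᵢ/Kᵢ = 1.4689 > 1, so g(0) = 0.9198 > 0 and g(1) = -0.4689 < 0.
Newton–Raphson from ψ = 0.5:
  ψ = 0.5000: g = 0.14755, g' = -0.9683 → ψ = 0.6524
  ψ = 0.6524: g = 0.00043, g' = -0.9899 → ψ = 0.6528
Converged at ψ = 0.6528.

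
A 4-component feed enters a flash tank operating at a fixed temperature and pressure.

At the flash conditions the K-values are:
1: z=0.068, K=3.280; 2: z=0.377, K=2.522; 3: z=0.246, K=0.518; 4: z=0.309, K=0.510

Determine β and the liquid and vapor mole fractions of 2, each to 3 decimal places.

β = 0.572, x_2 = 0.202, y_2 = 0.508

Iterate (Newton) starting at β = 0.6:
  β = 0.600: g = -0.0159, g' = -0.564 → β = 0.572
Converged at β = 0.572.
Compositions from xᵢ = zᵢ/(1+β(Kᵢ−1)), yᵢ = Kᵢxᵢ:
  1: x = 0.030, y = 0.097
  2: x = 0.202, y = 0.508
  3: x = 0.340, y = 0.176
  4: x = 0.429, y = 0.219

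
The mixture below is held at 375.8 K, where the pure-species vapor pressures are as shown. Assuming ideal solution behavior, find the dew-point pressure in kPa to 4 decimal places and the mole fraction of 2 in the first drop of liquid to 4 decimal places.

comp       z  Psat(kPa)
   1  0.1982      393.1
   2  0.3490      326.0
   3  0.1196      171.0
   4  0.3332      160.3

At the dew point ψ → 1, so Σzᵢ/Kᵢ = 1 with Kᵢ = Pᵢˢᵃᵗ/P ⇒ 1/P = Σzᵢ/Pᵢˢᵃᵗ.
1/P = 0.1982/393.1 + 0.3490/326.0 + 0.1196/171.0 + 0.3332/160.3 = 0.0043528 ⇒ P = 229.7389 kPa
xᵢ = zᵢP/Pᵢˢᵃᵗ ⇒ x_2 = 0.3490·229.7389/326.0 = 0.2459

Pdew = 229.7389 kPa, x_2 = 0.2459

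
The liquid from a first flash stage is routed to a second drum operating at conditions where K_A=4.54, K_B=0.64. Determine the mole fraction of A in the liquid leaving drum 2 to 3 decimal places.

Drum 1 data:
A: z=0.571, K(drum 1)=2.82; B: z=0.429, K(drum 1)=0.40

x_A (drum 2) = 0.092

Drum 1:
Iterate (Newton) starting at ψ₁ = 0.52:
  ψ₁ = 0.520: g = 0.1598, g' = -0.826 → ψ₁ = 0.714
  ψ₁ = 0.714: g = 0.0020, g' = -0.830 → ψ₁ = 0.716
Converged at ψ₁ = 0.716.
Drum-1 compositions:
  A: x = 0.248, y = 0.699
  B: x = 0.752, y = 0.301
Drum-2 feed = drum-1 liquid: z₂ = (0.2479, 0.7521).
Drum 2:
Binary case is linear: z₁(K₁−1)(1+ψ₂(K₂−1)) + z₂(K₂−1)(1+ψ₂(K₁−1)) = 0
⇒ ψ₂ = [z₁(K₁−1)+z₂(K₂−1)] / [−(K₁−1)(K₂−1)] = 0.6069/1.2744 = 0.476
  A: x = 0.092, y = 0.419
  B: x = 0.908, y = 0.581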